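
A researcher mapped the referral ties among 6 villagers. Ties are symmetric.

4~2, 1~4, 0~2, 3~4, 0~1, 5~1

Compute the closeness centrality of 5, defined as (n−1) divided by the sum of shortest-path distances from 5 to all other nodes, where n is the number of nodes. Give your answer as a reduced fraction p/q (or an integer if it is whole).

5/11

Distances from 5: 0:2, 1:1, 2:3, 3:3, 4:2. Sum = 11.
n = 6, so closeness = 5/11.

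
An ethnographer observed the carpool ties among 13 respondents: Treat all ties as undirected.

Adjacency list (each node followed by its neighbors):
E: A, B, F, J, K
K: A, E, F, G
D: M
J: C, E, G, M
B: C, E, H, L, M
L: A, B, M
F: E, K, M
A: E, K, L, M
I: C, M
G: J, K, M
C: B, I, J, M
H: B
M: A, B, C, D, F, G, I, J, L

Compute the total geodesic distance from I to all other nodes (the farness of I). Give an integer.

Distances from I: A:2, B:2, C:1, D:2, E:3, F:2, G:2, H:3, J:2, K:3, L:2, M:1.
Sum = 2 + 2 + 1 + 2 + 3 + 2 + 2 + 3 + 2 + 3 + 2 + 1 = 25.

25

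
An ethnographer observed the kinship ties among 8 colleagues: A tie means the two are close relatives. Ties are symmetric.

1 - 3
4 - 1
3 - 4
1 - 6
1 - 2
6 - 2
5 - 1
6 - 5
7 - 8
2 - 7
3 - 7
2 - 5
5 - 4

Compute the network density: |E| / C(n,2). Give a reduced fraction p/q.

13/28

There are 13 edges and 8 nodes, so the maximum possible is C(8,2) = 28.
Density = 13/28.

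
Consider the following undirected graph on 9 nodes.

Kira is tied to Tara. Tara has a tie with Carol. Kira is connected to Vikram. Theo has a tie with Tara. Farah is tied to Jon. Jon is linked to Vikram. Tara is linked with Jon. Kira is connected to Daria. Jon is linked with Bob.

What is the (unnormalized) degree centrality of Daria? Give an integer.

Daria is directly tied to Kira. That is 1 neighbor, so the degree of Daria is 1.

1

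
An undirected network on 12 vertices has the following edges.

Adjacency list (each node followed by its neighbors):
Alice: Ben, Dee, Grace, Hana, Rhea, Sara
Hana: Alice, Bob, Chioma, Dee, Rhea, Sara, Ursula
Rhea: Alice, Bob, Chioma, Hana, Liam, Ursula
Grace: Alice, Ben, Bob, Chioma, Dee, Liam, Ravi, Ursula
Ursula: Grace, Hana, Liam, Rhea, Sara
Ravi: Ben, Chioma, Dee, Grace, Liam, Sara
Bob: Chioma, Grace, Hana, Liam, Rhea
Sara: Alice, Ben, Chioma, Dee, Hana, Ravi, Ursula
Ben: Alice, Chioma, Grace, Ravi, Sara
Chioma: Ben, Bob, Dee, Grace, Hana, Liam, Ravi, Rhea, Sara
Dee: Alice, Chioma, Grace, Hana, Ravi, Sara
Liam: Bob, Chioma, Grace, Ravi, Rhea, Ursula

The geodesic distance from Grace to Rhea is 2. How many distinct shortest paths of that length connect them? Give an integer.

5

The shortest distance is 2. The length-2 paths are: Grace–Liam–Rhea; Grace–Ursula–Rhea; Grace–Bob–Rhea; Grace–Alice–Rhea; Grace–Chioma–Rhea.
That gives 5 distinct shortest paths.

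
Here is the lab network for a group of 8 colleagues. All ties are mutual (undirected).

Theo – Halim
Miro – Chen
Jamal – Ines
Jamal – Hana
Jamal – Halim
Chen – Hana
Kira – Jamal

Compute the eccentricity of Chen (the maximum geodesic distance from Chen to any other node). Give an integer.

Distances from Chen: Halim:3, Hana:1, Ines:3, Jamal:2, Kira:3, Miro:1, Theo:4.
The largest is 4 (to Theo), so the eccentricity of Chen is 4.

4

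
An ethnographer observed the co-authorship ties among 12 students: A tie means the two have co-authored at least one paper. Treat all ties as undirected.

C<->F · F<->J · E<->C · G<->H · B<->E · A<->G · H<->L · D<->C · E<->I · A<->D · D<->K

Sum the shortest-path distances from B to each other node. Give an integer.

Distances from B: A:4, C:2, D:3, E:1, F:3, G:5, H:6, I:2, J:4, K:4, L:7.
Sum = 4 + 2 + 3 + 1 + 3 + 5 + 6 + 2 + 4 + 4 + 7 = 41.

41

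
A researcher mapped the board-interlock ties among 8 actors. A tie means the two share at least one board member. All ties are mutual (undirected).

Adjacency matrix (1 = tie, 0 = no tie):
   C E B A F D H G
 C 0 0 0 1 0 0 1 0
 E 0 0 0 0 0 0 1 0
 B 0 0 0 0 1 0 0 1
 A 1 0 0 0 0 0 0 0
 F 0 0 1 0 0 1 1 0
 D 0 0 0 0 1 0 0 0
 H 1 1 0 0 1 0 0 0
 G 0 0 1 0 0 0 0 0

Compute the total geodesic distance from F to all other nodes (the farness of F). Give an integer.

12

Distances from F: A:3, B:1, C:2, D:1, E:2, G:2, H:1.
Sum = 3 + 1 + 2 + 1 + 2 + 2 + 1 = 12.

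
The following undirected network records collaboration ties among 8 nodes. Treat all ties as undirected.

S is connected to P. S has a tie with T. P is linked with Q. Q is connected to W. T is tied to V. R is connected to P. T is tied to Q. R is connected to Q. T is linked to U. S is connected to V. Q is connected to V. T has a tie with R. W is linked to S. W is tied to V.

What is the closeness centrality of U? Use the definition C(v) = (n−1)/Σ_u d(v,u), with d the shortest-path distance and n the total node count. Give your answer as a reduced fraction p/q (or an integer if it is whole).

7/15

Distances from U: P:3, Q:2, R:2, S:2, T:1, V:2, W:3. Sum = 15.
n = 8, so closeness = 7/15.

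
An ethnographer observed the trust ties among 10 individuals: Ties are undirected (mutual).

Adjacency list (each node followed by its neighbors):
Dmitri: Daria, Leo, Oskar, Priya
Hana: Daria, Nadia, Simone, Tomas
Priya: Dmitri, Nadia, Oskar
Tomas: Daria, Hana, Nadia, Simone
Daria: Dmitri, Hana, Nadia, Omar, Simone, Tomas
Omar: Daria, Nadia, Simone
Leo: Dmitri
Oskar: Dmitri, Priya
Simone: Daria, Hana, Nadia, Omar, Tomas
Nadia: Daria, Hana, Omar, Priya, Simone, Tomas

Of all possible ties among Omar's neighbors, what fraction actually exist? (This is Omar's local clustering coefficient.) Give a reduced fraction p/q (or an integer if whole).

1

Omar's neighbors: Daria, Nadia, and Simone (k = 3).
Possible neighbor pairs: C(3,2) = 3. Edges among them: Daria–Nadia, Daria–Simone, Nadia–Simone → e = 3.
Clustering(Omar) = 3/3 = 1.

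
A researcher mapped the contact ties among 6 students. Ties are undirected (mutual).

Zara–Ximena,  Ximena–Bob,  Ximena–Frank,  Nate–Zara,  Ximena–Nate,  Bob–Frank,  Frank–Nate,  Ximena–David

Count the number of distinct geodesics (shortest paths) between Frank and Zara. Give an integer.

The shortest distance is 2. The length-2 paths are: Frank–Ximena–Zara; Frank–Nate–Zara.
That gives 2 distinct shortest paths.

2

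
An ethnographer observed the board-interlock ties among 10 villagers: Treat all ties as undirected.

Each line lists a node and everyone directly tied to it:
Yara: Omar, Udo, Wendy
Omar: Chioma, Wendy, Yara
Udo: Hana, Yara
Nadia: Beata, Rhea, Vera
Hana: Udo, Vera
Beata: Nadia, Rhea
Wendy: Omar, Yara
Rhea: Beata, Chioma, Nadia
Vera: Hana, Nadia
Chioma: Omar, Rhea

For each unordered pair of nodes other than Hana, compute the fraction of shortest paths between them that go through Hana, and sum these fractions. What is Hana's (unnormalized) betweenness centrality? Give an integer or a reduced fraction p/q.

13/2

Pairs whose geodesics pass through Hana — Omar–Vera: 1/2; Wendy–Vera: 1; Yara–Vera: 1; Yara–Nadia: 1/2; Udo–Vera: 1; Udo–Nadia: 1; Udo–Beata: 1; Udo–Rhea: 1/2.
All other pairs contribute 0.
Summing the contributions gives betweenness(Hana) = 13/2.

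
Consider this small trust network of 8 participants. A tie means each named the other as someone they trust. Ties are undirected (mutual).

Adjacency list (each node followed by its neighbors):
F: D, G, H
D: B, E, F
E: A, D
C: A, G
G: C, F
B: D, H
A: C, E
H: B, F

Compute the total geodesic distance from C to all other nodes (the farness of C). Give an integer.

16

Distances from C: A:1, B:4, D:3, E:2, F:2, G:1, H:3.
Sum = 1 + 4 + 3 + 2 + 2 + 1 + 3 = 16.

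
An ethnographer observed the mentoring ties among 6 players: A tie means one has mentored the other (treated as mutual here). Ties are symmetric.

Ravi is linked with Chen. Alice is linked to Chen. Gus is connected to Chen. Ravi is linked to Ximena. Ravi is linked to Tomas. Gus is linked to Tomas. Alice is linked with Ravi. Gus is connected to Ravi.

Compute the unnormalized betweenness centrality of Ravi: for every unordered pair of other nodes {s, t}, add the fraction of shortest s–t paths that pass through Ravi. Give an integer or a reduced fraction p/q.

Pairs whose geodesics pass through Ravi — Gus–Ximena: 1; Gus–Alice: 1/2; Ximena–Tomas: 1; Ximena–Alice: 1; Ximena–Chen: 1; Tomas–Alice: 1; Tomas–Chen: 1/2.
All other pairs contribute 0.
Summing the contributions gives betweenness(Ravi) = 6.

6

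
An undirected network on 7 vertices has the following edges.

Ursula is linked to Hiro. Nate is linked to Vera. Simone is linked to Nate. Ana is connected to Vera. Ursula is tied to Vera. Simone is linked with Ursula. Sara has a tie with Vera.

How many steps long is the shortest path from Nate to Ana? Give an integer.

2

One shortest route is Nate – Vera – Ana, which uses 2 edges, and Nate and Ana are not directly tied, so nothing shorter exists. So d(Nate,Ana) = 2.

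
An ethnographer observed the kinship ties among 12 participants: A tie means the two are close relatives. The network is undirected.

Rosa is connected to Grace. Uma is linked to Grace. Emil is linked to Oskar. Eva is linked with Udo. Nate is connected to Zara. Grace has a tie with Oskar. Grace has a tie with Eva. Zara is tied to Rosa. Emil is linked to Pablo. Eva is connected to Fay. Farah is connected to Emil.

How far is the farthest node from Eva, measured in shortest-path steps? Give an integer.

4

Distances from Eva: Emil:3, Farah:4, Fay:1, Grace:1, Nate:4, Oskar:2, Pablo:4, Rosa:2, Udo:1, Uma:2, Zara:3.
The largest is 4 (to Pablo, Farah, and Nate), so the eccentricity of Eva is 4.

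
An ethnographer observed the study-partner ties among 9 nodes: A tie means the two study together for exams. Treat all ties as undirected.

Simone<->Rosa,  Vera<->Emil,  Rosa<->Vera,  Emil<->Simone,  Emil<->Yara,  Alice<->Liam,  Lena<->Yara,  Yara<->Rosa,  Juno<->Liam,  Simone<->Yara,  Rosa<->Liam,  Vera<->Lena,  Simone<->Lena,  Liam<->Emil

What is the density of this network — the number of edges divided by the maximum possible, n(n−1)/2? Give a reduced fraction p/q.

7/18

There are 14 edges and 9 nodes, so the maximum possible is C(9,2) = 36.
Density = 14/36 = 7/18.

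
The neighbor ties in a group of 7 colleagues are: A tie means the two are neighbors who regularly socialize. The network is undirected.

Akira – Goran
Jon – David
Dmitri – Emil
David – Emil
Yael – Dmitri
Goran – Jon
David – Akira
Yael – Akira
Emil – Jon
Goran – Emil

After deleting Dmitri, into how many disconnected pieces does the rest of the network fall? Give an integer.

Dmitri's neighbors (Emil and Yael) remain reachable from one another through other ties, so the rest of the network stays in one piece.

1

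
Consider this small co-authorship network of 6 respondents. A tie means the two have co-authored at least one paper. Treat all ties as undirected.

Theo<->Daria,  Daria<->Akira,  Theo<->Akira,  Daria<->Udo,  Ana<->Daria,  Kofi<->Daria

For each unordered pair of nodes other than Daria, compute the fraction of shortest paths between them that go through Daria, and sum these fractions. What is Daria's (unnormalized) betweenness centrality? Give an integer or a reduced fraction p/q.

Pairs whose geodesics pass through Daria — Theo–Ana: 1; Theo–Udo: 1; Theo–Kofi: 1; Akira–Ana: 1; Akira–Udo: 1; Akira–Kofi: 1; Ana–Udo: 1; Ana–Kofi: 1; Udo–Kofi: 1.
All other pairs contribute 0.
Summing the contributions gives betweenness(Daria) = 9.

9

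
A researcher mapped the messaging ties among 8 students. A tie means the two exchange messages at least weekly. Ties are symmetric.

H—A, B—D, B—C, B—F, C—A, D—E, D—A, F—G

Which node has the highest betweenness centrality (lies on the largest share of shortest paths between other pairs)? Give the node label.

Unnormalized betweenness of each node: A:7, B:11, C:3, D:9, E:0, F:6, G:0, H:0.
B has the largest value, 11, making it the main broker — the node through which the most shortest paths run.

B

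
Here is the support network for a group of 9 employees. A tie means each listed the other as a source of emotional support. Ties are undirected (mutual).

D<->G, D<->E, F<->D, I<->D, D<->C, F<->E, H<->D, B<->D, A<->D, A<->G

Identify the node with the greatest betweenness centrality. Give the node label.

D

Unnormalized betweenness of each node: A:0, B:0, C:0, D:26, E:0, F:0, G:0, H:0, I:0.
D has the largest value, 26, making it the main broker — the node through which the most shortest paths run.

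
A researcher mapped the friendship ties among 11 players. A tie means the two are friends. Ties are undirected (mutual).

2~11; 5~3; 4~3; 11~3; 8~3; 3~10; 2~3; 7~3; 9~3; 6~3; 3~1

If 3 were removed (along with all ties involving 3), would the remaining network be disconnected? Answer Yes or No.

Removing 3 leaves {7} with no path to {1}, so the network splits into 9 components. 3 is a cut vertex.

Yes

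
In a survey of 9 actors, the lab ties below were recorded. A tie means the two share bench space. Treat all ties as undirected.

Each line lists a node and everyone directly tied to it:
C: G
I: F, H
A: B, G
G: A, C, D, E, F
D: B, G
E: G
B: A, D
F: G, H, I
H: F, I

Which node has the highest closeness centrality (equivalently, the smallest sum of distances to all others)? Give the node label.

Farness (sum of distances to all others) for each node — A:16, B:21, C:18, D:16, E:18, F:14, G:11, H:20, I:20.
The smallest farness is 11, for G, so G has the highest closeness.

G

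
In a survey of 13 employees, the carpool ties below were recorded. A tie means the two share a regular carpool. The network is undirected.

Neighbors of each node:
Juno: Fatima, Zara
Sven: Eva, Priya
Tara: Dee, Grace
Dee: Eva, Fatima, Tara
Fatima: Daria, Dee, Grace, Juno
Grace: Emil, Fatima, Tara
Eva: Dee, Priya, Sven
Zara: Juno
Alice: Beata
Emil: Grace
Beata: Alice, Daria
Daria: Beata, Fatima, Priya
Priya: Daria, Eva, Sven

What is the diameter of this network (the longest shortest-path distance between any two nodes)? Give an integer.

Eccentricity of each node (its greatest distance to any other): Alice:5, Beata:4, Daria:3, Dee:4, Emil:5, Eva:4, Fatima:3, Grace:4, Juno:4, Priya:4, Sven:5, Tara:5, Zara:5.
The maximum eccentricity is 5, realized for instance by the pair Tara–Alice via Tara – Dee – Fatima – Daria – Beata – Alice. So the diameter is 5.

5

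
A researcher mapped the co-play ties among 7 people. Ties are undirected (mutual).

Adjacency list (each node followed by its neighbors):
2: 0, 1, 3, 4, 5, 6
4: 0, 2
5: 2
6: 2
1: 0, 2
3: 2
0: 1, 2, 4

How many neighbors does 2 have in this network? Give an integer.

6

2 is directly tied to 0, 1, 3, 4, 5, and 6. That is 6 neighbors, so the degree of 2 is 6.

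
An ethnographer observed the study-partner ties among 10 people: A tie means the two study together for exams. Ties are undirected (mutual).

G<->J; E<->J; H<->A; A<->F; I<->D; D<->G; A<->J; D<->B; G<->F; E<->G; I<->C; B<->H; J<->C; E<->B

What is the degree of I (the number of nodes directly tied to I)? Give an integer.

2

I is directly tied to C and D. That is 2 neighbors, so the degree of I is 2.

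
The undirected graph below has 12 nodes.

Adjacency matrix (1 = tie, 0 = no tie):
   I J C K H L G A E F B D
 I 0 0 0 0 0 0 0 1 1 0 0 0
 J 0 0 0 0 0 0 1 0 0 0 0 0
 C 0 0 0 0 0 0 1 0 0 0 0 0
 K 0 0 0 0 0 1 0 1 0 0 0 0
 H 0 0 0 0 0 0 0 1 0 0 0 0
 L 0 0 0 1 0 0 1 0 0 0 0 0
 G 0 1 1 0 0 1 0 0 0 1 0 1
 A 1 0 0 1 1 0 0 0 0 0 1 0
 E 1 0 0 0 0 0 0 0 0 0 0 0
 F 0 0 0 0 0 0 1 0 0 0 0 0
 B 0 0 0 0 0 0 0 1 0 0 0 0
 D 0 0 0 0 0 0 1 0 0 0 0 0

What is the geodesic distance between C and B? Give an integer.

5

One shortest route is C – G – L – K – A – B, which uses 5 edges, and at distance 4 from C we only reach {A}, which does not include B. So d(C,B) = 5.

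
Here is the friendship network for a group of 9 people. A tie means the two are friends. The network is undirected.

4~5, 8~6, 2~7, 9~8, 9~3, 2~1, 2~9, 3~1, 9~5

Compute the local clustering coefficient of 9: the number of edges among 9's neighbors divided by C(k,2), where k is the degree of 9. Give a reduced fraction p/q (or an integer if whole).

9's neighbors: 2, 3, 5, and 8 (k = 4).
Possible neighbor pairs: C(4,2) = 6. Edges among them: none → e = 0.
Clustering(9) = 0/6 = 0.

0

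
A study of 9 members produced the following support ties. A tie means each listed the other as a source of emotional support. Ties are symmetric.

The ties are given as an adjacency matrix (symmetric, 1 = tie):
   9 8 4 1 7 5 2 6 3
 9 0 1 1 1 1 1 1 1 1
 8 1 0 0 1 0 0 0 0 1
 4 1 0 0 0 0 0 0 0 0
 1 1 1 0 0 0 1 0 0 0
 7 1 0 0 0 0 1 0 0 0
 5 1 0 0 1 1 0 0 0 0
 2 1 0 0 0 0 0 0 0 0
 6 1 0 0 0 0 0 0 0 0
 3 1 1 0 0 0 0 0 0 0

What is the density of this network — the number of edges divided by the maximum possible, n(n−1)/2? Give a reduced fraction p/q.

There are 12 edges and 9 nodes, so the maximum possible is C(9,2) = 36.
Density = 12/36 = 1/3.

1/3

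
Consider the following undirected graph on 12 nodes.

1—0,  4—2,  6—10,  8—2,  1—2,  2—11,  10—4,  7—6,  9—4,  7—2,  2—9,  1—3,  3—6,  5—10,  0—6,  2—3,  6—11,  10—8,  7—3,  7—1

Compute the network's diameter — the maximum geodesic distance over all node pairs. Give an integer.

Eccentricity of each node (its greatest distance to any other): 0:3, 1:4, 2:3, 3:3, 4:3, 5:4, 6:3, 7:3, 8:3, 9:3, 10:3, 11:3.
The maximum eccentricity is 4, realized for instance by the pair 5–1 via 5 – 10 – 8 – 2 – 1. So the diameter is 4.

4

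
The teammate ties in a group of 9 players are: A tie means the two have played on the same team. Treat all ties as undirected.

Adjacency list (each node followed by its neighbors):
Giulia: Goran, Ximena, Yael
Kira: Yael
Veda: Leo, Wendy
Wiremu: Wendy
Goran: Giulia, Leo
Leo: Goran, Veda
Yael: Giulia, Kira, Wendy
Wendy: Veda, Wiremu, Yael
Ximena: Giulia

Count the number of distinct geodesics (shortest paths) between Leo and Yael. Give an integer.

The shortest distance is 3. The length-3 paths are: Leo–Goran–Giulia–Yael; Leo–Veda–Wendy–Yael.
That gives 2 distinct shortest paths.

2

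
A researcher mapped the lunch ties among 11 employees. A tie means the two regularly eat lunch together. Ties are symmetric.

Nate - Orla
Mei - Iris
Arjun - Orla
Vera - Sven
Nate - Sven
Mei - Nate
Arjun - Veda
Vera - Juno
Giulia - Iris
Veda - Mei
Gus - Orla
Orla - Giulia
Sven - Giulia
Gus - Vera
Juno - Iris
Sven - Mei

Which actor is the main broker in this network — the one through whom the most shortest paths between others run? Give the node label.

Unnormalized betweenness of each node: Arjun:7/3, Giulia:25/6, Gus:17/6, Iris:11/2, Juno:3/2, Mei:53/6, Nate:7/3, Orla:32/3, Sven:19/3, Veda:13/6, Vera:16/3.
Orla has the largest value, 32/3, making it the main broker — the node through which the most shortest paths run.

Orla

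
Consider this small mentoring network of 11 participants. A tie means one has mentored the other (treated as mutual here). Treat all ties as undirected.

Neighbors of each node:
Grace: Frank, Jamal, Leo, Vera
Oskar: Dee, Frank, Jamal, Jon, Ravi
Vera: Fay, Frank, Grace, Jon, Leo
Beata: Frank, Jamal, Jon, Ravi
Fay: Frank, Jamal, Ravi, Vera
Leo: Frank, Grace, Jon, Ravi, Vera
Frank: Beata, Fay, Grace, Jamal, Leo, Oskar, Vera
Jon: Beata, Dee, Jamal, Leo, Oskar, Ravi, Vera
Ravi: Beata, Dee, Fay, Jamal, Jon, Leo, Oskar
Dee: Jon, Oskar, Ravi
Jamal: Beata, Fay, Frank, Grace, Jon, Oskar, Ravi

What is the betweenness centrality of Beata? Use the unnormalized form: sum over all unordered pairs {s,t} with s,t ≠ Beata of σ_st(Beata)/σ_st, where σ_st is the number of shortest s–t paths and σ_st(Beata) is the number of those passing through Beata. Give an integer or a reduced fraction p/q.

2/5

Pairs whose geodesics pass through Beata — Jon–Frank: 1/5; Ravi–Frank: 1/5.
All other pairs contribute 0.
Summing the contributions gives betweenness(Beata) = 2/5.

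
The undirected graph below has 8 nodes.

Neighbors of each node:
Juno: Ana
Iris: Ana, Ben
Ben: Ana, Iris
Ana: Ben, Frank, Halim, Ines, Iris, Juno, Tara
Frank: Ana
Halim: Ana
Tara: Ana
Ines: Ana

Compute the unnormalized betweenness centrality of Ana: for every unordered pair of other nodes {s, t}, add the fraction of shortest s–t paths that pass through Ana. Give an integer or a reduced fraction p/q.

20

Pairs whose geodesics pass through Ana — Tara–Halim: 1; Tara–Ben: 1; Tara–Ines: 1; Tara–Frank: 1; Tara–Juno: 1; Tara–Iris: 1; Halim–Ben: 1; Halim–Ines: 1; Halim–Frank: 1; Halim–Juno: 1; Halim–Iris: 1; Ben–Ines: 1; Ben–Frank: 1; Ben–Juno: 1 … (+6 more pairs).
All other pairs contribute 0.
Summing the contributions gives betweenness(Ana) = 20.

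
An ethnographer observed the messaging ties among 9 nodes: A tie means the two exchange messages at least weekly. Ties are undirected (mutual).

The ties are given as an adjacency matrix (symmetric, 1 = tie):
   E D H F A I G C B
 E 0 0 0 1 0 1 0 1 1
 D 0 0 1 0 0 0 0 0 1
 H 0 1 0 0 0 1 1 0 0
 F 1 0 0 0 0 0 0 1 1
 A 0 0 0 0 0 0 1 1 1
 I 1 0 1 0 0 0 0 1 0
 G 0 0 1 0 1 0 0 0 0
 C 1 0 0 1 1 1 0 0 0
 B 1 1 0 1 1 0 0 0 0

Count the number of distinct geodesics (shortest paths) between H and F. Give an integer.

The shortest distance is 3. The length-3 paths are: H–I–E–F; H–D–B–F; H–I–C–F.
That gives 3 distinct shortest paths.

3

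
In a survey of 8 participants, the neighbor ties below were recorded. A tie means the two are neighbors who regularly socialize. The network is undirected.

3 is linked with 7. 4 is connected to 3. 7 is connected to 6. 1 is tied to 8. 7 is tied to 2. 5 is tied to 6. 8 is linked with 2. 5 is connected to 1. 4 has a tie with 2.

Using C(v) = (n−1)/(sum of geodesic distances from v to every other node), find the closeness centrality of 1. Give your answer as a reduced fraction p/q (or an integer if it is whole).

7/16

Distances from 1: 2:2, 3:4, 4:3, 5:1, 6:2, 7:3, 8:1. Sum = 16.
n = 8, so closeness = 7/16.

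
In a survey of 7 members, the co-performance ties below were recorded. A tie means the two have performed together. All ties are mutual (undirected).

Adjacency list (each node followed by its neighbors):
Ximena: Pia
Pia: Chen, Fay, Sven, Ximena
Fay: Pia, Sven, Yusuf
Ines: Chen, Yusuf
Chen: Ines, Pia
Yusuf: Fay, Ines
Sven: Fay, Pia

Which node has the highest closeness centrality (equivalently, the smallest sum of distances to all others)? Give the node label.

Pia

Farness (sum of distances to all others) for each node — Chen:10, Fay:9, Ines:12, Pia:8, Sven:11, Ximena:13, Yusuf:11.
The smallest farness is 8, for Pia, so Pia has the highest closeness.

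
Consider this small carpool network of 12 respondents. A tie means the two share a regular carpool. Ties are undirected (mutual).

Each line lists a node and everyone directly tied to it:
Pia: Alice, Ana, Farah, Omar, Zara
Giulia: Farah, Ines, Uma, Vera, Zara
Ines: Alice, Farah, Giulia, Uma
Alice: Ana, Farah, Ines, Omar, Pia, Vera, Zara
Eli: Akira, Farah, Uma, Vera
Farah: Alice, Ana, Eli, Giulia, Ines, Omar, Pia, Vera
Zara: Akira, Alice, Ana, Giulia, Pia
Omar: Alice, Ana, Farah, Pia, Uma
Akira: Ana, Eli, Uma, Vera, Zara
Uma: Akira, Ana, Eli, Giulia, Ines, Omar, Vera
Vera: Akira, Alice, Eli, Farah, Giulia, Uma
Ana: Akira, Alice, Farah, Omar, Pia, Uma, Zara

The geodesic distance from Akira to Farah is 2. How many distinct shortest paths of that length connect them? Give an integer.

3

The shortest distance is 2. The length-2 paths are: Akira–Ana–Farah; Akira–Eli–Farah; Akira–Vera–Farah.
That gives 3 distinct shortest paths.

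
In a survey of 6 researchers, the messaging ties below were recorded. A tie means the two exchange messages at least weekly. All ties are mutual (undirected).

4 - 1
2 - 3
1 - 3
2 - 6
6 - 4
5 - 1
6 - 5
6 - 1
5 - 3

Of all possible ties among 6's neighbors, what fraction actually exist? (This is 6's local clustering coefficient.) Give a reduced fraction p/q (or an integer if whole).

1/3

6's neighbors: 1, 2, 4, and 5 (k = 4).
Possible neighbor pairs: C(4,2) = 6. Edges among them: 1–4, 1–5 → e = 2.
Clustering(6) = 2/6 = 1/3.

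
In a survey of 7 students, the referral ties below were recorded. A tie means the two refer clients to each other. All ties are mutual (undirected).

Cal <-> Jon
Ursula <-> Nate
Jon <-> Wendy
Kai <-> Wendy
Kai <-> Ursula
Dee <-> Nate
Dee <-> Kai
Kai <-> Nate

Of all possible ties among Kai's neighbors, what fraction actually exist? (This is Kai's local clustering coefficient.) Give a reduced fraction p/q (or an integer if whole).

1/3

Kai's neighbors: Dee, Nate, Ursula, and Wendy (k = 4).
Possible neighbor pairs: C(4,2) = 6. Edges among them: Dee–Nate, Nate–Ursula → e = 2.
Clustering(Kai) = 2/6 = 1/3.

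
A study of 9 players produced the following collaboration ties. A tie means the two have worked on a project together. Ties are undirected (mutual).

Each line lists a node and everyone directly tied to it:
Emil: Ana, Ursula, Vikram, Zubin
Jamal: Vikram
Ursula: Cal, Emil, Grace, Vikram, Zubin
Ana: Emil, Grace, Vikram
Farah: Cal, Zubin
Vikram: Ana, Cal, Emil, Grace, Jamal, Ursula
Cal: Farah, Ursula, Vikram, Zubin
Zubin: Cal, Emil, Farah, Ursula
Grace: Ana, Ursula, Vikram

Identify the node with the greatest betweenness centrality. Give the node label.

Vikram

Unnormalized betweenness of each node: Ana:1/3, Cal:13/3, Emil:5/2, Farah:0, Grace:1/3, Jamal:0, Ursula:7/2, Vikram:31/3, Zubin:8/3.
Vikram has the largest value, 31/3, making it the main broker — the node through which the most shortest paths run.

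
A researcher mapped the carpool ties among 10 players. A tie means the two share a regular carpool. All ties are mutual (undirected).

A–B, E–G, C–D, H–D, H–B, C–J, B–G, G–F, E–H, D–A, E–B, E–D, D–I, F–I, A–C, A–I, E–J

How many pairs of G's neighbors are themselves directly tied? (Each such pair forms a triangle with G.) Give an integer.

G's neighbors: B, E, and F.
Neighbor pairs that are themselves tied: G–B–E. Each forms one triangle with G, for 1 in total.

1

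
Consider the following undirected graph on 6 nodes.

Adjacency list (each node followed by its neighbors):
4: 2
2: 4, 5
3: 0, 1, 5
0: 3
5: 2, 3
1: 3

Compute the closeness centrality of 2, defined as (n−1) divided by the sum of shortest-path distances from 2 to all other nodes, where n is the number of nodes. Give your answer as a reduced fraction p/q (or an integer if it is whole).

Distances from 2: 0:3, 1:3, 3:2, 4:1, 5:1. Sum = 10.
n = 6, so closeness = 5/10 = 1/2.

1/2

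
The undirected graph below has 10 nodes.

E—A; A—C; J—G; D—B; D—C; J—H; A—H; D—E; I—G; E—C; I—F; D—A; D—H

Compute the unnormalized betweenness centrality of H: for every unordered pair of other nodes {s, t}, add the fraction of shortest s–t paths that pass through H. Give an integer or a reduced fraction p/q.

Pairs whose geodesics pass through H — J–D: 1; J–E: 2/2; J–B: 1; J–C: 2/2; J–A: 1; I–D: 1; I–E: 2/2; I–B: 1; I–C: 2/2; I–A: 1; G–D: 1; G–E: 2/2; G–B: 1; G–C: 2/2 … (+6 more pairs).
All other pairs contribute 0.
Summing the contributions gives betweenness(H) = 20.

20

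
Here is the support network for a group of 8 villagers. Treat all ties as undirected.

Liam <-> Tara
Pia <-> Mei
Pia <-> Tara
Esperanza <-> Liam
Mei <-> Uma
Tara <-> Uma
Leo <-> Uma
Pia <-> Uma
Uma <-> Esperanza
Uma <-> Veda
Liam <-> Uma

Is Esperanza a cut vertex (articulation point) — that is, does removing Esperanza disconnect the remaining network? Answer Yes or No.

Even without Esperanza, every remaining node can still reach every other (the residual graph is connected), so Esperanza is not a cut vertex.

No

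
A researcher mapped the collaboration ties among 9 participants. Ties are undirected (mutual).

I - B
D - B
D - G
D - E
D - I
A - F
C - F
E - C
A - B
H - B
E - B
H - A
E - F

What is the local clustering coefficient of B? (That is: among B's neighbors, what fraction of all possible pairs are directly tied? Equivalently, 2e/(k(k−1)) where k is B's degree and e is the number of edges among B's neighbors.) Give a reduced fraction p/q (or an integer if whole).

3/10

B's neighbors: A, D, E, H, and I (k = 5).
Possible neighbor pairs: C(5,2) = 10. Edges among them: A–H, D–E, D–I → e = 3.
Clustering(B) = 3/10.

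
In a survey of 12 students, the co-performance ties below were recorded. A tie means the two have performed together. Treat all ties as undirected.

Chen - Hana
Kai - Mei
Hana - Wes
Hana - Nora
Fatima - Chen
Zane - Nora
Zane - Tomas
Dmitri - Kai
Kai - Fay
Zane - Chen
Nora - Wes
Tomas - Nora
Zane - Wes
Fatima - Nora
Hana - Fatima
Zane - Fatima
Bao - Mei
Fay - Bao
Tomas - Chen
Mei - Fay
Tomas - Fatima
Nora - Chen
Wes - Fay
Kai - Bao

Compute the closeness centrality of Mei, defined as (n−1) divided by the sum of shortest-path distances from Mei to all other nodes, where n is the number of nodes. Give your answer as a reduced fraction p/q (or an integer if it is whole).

11/28

Distances from Mei: Bao:1, Chen:4, Dmitri:2, Fatima:4, Fay:1, Hana:3, Kai:1, Nora:3, Tomas:4, Wes:2, Zane:3. Sum = 28.
n = 12, so closeness = 11/28.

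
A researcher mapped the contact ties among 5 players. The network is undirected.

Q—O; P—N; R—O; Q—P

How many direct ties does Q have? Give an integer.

Q is directly tied to O and P. That is 2 neighbors, so the degree of Q is 2.

2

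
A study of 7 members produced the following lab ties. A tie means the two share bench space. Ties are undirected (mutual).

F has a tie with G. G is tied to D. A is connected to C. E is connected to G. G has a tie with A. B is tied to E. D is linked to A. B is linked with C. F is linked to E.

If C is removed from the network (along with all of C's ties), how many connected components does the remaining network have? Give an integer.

C's neighbors (A and B) remain reachable from one another through other ties, so the rest of the network stays in one piece.

1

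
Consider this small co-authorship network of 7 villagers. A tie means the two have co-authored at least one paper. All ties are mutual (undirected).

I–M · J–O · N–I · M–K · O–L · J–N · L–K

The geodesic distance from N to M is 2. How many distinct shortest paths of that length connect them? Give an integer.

1

The shortest distance is 2, and the only length-2 path is N–I–M. So there is exactly 1 shortest path.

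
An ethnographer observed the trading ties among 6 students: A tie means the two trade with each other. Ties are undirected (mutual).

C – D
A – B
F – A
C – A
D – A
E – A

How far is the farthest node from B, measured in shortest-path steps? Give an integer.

2

Distances from B: A:1, C:2, D:2, E:2, F:2.
The largest is 2 (to C, D, E, and F), so the eccentricity of B is 2.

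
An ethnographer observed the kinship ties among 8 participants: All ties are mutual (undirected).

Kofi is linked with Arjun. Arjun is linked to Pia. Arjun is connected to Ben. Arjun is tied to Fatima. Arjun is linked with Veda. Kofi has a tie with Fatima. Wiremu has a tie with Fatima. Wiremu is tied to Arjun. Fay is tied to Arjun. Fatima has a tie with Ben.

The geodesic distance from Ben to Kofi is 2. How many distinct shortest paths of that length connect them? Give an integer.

2

The shortest distance is 2. The length-2 paths are: Ben–Arjun–Kofi; Ben–Fatima–Kofi.
That gives 2 distinct shortest paths.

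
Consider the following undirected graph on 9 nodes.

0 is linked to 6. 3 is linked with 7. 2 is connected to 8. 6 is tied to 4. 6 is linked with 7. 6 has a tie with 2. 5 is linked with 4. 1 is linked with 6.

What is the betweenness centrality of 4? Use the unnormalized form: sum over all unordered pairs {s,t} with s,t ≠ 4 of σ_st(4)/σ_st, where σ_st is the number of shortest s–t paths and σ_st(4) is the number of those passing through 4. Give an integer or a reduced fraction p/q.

7

Pairs whose geodesics pass through 4 — 8–5: 1; 6–5: 1; 7–5: 1; 5–2: 1; 5–3: 1; 5–0: 1; 5–1: 1.
All other pairs contribute 0.
Summing the contributions gives betweenness(4) = 7.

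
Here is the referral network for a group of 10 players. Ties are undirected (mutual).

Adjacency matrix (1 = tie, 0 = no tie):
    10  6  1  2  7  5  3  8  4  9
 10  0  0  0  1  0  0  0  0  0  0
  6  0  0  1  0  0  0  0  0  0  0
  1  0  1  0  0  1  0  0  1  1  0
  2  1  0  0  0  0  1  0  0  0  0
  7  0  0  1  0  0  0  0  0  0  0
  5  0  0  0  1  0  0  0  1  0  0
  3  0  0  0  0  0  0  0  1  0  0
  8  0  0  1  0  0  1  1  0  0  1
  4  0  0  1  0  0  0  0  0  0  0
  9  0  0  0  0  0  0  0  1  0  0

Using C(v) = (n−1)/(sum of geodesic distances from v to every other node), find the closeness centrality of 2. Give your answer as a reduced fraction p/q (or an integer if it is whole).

Distances from 2: 1:3, 3:3, 4:4, 5:1, 6:4, 7:4, 8:2, 9:3, 10:1. Sum = 25.
n = 10, so closeness = 9/25.

9/25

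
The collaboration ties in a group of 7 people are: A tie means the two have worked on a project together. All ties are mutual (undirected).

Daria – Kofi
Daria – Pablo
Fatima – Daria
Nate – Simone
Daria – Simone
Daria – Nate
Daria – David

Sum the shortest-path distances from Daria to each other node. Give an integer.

Distances from Daria: David:1, Fatima:1, Kofi:1, Nate:1, Pablo:1, Simone:1.
Sum = 1 + 1 + 1 + 1 + 1 + 1 = 6.

6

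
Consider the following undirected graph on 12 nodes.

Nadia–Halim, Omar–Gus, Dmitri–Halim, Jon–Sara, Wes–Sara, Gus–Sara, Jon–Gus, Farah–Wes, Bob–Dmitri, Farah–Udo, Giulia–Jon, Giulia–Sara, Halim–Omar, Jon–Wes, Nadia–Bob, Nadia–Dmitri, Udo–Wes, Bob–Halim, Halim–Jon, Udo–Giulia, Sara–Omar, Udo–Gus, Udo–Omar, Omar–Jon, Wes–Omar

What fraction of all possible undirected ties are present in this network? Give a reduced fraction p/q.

25/66

There are 25 edges and 12 nodes, so the maximum possible is C(12,2) = 66.
Density = 25/66.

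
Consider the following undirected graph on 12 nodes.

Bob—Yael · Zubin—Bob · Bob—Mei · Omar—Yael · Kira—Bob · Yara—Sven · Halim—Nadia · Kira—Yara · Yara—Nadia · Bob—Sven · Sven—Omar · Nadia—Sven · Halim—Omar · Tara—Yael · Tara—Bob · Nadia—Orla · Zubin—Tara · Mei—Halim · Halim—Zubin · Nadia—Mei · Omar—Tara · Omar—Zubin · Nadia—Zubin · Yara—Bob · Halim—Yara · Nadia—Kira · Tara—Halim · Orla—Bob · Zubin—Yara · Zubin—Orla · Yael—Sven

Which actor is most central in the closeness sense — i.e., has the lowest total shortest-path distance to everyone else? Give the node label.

Farness (sum of distances to all others) for each node — Bob:14, Halim:16, Kira:20, Mei:19, Nadia:15, Omar:18, Orla:19, Sven:17, Tara:17, Yael:18, Yara:16, Zubin:15.
The smallest farness is 14, for Bob, so Bob has the highest closeness.

Bob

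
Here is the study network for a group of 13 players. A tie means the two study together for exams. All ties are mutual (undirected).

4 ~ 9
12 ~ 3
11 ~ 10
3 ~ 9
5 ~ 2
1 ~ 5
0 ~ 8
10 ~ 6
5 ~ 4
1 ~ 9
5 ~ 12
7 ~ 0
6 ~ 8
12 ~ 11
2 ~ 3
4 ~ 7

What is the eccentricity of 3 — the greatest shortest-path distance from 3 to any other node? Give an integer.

Distances from 3: 0:4, 1:2, 2:1, 4:2, 5:2, 6:4, 7:3, 8:5, 9:1, 10:3, 11:2, 12:1.
The largest is 5 (to 8), so the eccentricity of 3 is 5.

5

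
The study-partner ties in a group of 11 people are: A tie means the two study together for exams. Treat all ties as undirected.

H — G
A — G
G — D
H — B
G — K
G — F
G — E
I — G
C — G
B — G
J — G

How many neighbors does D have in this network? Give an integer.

D is directly tied to G. That is 1 neighbor, so the degree of D is 1.

1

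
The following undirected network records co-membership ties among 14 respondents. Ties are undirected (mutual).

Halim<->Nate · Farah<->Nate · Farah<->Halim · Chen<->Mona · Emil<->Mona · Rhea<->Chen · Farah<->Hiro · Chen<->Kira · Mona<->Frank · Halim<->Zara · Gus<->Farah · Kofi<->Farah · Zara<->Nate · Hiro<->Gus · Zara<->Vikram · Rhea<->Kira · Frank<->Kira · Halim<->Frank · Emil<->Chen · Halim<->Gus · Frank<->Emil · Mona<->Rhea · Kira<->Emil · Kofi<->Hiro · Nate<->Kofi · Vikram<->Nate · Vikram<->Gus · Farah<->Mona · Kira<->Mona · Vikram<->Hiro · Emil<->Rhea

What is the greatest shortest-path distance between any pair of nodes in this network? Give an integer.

Eccentricity of each node (its greatest distance to any other): Chen:4, Emil:4, Farah:2, Frank:3, Gus:3, Halim:3, Hiro:3, Kira:4, Kofi:3, Mona:3, Nate:3, Rhea:4, Vikram:4, Zara:4.
The maximum eccentricity is 4, realized for instance by the pair Zara–Rhea via Zara – Halim – Frank – Emil – Rhea. So the diameter is 4.

4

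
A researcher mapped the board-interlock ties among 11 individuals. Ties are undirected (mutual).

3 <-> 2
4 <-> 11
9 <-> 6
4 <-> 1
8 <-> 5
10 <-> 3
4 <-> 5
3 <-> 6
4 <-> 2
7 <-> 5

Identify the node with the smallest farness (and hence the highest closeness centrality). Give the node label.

Farness (sum of distances to all others) for each node — 1:29, 2:21, 3:24, 4:20, 5:25, 6:31, 7:34, 8:34, 9:40, 10:33, 11:29.
The smallest farness is 20, for 4, so 4 has the highest closeness.

4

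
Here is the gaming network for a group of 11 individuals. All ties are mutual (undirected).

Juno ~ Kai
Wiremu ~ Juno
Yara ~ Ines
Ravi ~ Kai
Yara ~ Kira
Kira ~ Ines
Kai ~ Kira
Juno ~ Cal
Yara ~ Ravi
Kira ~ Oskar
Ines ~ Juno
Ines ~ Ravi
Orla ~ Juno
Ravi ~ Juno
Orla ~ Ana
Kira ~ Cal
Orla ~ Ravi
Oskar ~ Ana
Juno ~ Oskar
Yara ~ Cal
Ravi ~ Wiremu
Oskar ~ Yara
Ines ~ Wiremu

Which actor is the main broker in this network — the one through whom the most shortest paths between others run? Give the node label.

Unnormalized betweenness of each node: Ana:5/8, Cal:5/8, Ines:31/12, Juno:57/5, Kai:5/6, Kira:53/15, Orla:199/60, Oskar:163/30, Ravi:689/120, Wiremu:0, Yara:349/120.
Juno has the largest value, 57/5, making it the main broker — the node through which the most shortest paths run.

Juno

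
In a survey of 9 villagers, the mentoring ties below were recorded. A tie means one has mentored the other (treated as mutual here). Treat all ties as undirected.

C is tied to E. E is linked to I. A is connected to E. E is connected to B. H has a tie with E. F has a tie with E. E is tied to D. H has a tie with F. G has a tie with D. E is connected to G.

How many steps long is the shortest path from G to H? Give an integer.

One shortest route is G – E – H, which uses 2 edges, and G and H are not directly tied, so nothing shorter exists. So d(G,H) = 2.

2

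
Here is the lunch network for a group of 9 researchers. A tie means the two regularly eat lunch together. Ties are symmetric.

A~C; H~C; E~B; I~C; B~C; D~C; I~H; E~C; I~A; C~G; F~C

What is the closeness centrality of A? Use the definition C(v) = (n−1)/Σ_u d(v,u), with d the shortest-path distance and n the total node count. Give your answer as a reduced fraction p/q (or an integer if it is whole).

4/7

Distances from A: B:2, C:1, D:2, E:2, F:2, G:2, H:2, I:1. Sum = 14.
n = 9, so closeness = 8/14 = 4/7.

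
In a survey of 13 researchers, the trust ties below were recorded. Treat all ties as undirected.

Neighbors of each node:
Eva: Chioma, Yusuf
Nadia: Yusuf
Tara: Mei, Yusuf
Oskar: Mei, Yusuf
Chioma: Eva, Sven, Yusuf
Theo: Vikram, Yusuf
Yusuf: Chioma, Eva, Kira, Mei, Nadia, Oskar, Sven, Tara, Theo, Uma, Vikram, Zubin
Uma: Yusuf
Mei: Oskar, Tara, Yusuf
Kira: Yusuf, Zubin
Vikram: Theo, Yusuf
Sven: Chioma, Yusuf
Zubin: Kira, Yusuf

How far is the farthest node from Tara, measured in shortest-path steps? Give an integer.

2

Distances from Tara: Chioma:2, Eva:2, Kira:2, Mei:1, Nadia:2, Oskar:2, Sven:2, Theo:2, Uma:2, Vikram:2, Yusuf:1, Zubin:2.
The largest is 2 (to Chioma, Kira, Eva, Oskar, Nadia, Zubin, Uma, Vikram, Sven, and Theo), so the eccentricity of Tara is 2.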